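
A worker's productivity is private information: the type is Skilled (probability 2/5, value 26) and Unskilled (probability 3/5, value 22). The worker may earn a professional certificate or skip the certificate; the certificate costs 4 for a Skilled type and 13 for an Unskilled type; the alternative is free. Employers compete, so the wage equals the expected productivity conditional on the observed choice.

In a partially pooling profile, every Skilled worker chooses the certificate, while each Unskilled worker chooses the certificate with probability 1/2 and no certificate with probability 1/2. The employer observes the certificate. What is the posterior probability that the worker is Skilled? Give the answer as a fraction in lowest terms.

4/7

P(the certificate) = (2/5)·1 + (3/5)·(1/2) = 7/10.
By Bayes' rule, P(Skilled | the certificate) = (2/5) / (7/10) = 4/7.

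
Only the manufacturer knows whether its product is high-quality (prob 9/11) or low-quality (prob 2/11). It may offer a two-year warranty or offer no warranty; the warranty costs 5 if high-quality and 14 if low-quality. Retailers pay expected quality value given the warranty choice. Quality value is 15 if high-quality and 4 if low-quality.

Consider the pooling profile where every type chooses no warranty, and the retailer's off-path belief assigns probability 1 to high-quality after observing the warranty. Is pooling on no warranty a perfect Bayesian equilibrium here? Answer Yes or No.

On path, the retailer holds the prior and pays 9/11·15 + 2/11·4 = 13. Off path (the warranty), believing high-quality, it pays 15.
high-quality: no warranty nets 13; the warranty nets 15 − 5 = 10. high-quality stays.
low-quality: no warranty nets 13; the warranty nets 15 − 14 = 1. low-quality stays.
No type deviates, so pooling is sustained.

Yes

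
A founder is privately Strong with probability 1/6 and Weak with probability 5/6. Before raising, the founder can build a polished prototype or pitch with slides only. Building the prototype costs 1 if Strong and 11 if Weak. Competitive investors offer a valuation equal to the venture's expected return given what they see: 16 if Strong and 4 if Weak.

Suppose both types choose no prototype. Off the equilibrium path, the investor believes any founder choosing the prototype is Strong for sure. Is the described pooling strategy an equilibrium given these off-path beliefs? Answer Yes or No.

No

On path, the investor holds the prior and pays 1/6·16 + 5/6·4 = 6. Off path (the prototype), believing Strong, it pays 16.
Strong: no prototype nets 6; the prototype nets 16 − 1 = 15. Strong would deviate.
Weak: no prototype nets 6; the prototype nets 16 − 11 = 5. Weak stays.
A type deviates, so pooling fails.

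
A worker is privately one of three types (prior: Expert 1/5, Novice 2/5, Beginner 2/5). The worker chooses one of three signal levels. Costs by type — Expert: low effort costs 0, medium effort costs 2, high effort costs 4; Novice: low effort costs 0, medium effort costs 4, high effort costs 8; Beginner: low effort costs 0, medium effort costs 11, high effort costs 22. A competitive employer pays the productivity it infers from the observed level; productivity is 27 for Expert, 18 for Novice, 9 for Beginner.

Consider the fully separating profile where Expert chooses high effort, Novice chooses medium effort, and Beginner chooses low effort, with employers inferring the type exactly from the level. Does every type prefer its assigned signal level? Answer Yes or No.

Separating wages: high effort → 27, medium effort → 18, low effort → 9.
Expert (assigned high effort): low effort: 9 − 0 = 9; medium effort: 18 − 2 = 16; high effort: 27 − 4 = 23. Expert stays.
Novice (assigned medium effort): low effort: 9 − 0 = 9; medium effort: 18 − 4 = 14; high effort: 27 − 8 = 19. Novice prefers high effort.
Beginner (assigned low effort): low effort: 9 − 0 = 9; medium effort: 18 − 11 = 7; high effort: 27 − 22 = 5. Beginner stays.
At least one type deviates; the separating profile fails.

No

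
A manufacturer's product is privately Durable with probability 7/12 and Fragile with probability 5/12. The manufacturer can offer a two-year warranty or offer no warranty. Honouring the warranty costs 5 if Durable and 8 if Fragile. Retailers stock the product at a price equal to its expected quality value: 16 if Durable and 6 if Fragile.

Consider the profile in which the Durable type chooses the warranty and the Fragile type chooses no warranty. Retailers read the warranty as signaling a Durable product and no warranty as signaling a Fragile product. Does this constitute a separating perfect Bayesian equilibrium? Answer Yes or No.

No

Under these beliefs, the warranty earns price 16 and no warranty earns price 6.
Durable: the warranty nets 16 − 5 = 11; no warranty nets 6. Durable prefers the warranty.
Fragile: the warranty nets 16 − 8 = 8; no warranty nets 6. Fragile would deviate to the warranty.
Fragile has a profitable deviation, so the profile is not an equilibrium.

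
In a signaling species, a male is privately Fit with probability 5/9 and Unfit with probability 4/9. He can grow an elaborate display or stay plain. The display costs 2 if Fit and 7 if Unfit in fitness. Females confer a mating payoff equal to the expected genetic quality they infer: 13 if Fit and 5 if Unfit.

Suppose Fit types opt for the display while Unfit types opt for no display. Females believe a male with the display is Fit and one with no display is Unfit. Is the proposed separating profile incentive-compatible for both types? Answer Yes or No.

No

Under these beliefs, the display earns mating payoff 13 and no display earns mating payoff 5.
Fit: the display nets 13 − 2 = 11; no display nets 5. Fit prefers the display.
Unfit: the display nets 13 − 7 = 6; no display nets 5. Unfit would deviate to the display.
Unfit has a profitable deviation, so the profile is not an equilibrium.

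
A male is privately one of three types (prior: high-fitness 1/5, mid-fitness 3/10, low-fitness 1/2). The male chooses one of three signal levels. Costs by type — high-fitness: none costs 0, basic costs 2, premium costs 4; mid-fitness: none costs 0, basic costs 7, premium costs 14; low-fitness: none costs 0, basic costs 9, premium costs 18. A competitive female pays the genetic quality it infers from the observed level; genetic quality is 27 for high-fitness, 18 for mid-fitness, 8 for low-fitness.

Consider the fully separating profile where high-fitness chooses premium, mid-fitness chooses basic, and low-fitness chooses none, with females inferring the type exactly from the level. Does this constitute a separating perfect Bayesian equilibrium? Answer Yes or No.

Separating mating payoffs: premium → 27, basic → 18, none → 8.
high-fitness (assigned premium): none: 8 − 0 = 8; basic: 18 − 2 = 16; premium: 27 − 4 = 23. high-fitness stays.
mid-fitness (assigned basic): none: 8 − 0 = 8; basic: 18 − 7 = 11; premium: 27 − 14 = 13. mid-fitness prefers premium.
low-fitness (assigned none): none: 8 − 0 = 8; basic: 18 − 9 = 9; premium: 27 − 18 = 9. low-fitness prefers basic.
At least one type deviates; the separating profile fails.

No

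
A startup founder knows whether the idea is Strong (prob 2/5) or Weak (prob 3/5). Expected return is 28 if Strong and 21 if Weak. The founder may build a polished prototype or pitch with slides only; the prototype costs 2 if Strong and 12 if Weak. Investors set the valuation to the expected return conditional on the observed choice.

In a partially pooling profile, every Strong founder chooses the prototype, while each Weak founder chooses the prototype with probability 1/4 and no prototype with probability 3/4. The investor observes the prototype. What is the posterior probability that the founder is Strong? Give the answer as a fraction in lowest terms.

8/11

P(the prototype) = (2/5)·1 + (3/5)·(1/4) = 11/20.
By Bayes' rule, P(Strong | the prototype) = (2/5) / (11/20) = 8/11.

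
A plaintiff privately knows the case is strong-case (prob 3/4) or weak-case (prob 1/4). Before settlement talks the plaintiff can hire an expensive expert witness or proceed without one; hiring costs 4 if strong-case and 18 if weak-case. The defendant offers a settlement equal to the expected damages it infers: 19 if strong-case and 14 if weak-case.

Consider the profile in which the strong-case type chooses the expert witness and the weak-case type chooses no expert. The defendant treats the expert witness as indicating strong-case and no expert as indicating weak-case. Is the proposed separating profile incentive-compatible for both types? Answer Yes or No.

Yes

Under these beliefs, the expert witness earns settlement 19 and no expert earns settlement 14.
strong-case: the expert witness nets 19 − 4 = 15; no expert nets 14. strong-case prefers the expert witness.
weak-case: the expert witness nets 19 − 18 = 1; no expert nets 14. weak-case prefers no expert.
Neither type deviates, so the separating profile is an equilibrium.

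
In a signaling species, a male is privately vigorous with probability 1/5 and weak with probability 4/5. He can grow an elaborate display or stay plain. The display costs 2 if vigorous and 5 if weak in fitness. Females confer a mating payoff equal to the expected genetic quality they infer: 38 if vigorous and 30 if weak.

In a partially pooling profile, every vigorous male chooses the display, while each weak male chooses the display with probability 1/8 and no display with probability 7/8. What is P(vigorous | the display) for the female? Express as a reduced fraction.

2/3

P(the display) = (1/5)·1 + (4/5)·(1/8) = 3/10.
By Bayes' rule, P(vigorous | the display) = (1/5) / (3/10) = 2/3.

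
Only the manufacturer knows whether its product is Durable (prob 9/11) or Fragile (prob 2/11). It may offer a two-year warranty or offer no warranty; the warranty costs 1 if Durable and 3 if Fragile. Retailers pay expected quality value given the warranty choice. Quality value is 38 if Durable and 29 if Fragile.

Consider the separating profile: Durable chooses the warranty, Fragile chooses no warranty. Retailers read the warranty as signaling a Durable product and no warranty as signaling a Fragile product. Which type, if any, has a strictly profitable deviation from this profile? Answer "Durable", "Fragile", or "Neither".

Fragile

The warranty pays 38; no warranty pays 29.
Durable: assigned the warranty, nets 38 − 1 = 37; deviating to no warranty nets 29.
Fragile: assigned no warranty, nets 29; deviating to the warranty nets 38 − 3 = 35.
The Fragile type gains 6 by deviating.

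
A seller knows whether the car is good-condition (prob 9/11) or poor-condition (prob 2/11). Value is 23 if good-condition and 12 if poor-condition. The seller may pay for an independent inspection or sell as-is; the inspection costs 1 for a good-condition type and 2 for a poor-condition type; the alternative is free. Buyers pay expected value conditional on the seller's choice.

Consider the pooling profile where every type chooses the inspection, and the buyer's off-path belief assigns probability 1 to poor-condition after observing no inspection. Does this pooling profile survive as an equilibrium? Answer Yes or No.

On path, the buyer holds the prior and pays 9/11·23 + 2/11·12 = 21. Off path (no inspection), believing poor-condition, it pays 12.
good-condition: the inspection nets 21 − 1 = 20; no inspection nets 12. good-condition stays.
poor-condition: the inspection nets 21 − 2 = 19; no inspection nets 12. poor-condition stays.
No type deviates, so pooling is sustained.

Yes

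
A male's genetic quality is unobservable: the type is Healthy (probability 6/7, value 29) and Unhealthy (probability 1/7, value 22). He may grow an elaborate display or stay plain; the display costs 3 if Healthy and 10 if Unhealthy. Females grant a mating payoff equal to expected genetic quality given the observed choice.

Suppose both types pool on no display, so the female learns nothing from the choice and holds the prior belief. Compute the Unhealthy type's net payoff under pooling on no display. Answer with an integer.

Pooled mating payoff = 6/7·29 + 1/7·22 = 28.
Unhealthy pays no cost for no display, so net payoff = 28.

28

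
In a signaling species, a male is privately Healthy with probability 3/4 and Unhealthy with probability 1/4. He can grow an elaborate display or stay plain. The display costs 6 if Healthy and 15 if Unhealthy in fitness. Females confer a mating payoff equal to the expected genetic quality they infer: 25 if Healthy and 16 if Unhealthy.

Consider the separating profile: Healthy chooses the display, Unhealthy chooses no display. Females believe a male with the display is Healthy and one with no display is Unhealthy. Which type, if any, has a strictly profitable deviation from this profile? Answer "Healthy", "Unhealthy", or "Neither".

The display pays 25; no display pays 16.
Healthy: assigned the display, nets 25 − 6 = 19; deviating to no display nets 16.
Unhealthy: assigned no display, nets 16; deviating to the display nets 25 − 15 = 10.
Both types strictly prefer their assigned action; no profitable deviation.

Neither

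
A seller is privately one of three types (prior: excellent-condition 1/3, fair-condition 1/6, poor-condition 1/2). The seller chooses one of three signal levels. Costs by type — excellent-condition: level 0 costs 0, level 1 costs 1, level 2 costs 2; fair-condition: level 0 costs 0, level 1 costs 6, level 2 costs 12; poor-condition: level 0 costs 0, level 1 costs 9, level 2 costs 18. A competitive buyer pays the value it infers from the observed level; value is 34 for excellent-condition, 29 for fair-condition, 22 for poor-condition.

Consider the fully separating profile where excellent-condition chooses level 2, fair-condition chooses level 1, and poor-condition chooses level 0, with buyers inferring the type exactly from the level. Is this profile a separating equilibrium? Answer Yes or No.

Yes

Separating prices: level 2 → 34, level 1 → 29, level 0 → 22.
excellent-condition (assigned level 2): level 0: 22 − 0 = 22; level 1: 29 − 1 = 28; level 2: 34 − 2 = 32. excellent-condition stays.
fair-condition (assigned level 1): level 0: 22 − 0 = 22; level 1: 29 − 6 = 23; level 2: 34 − 12 = 22. fair-condition stays.
poor-condition (assigned level 0): level 0: 22 − 0 = 22; level 1: 29 − 9 = 20; level 2: 34 − 18 = 16. poor-condition stays.
Every type prefers its assigned level; separation holds.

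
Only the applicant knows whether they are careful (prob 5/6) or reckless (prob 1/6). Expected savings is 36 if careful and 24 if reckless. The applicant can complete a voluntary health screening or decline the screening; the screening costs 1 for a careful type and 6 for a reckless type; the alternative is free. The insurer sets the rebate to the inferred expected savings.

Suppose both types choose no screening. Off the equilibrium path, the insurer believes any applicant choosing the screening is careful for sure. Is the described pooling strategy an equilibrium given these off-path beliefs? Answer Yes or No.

On path, the insurer holds the prior and pays 5/6·36 + 1/6·24 = 34. Off path (the screening), believing careful, it pays 36.
careful: no screening nets 34; the screening nets 36 − 1 = 35. careful would deviate.
reckless: no screening nets 34; the screening nets 36 − 6 = 30. reckless stays.
A type deviates, so pooling fails.

No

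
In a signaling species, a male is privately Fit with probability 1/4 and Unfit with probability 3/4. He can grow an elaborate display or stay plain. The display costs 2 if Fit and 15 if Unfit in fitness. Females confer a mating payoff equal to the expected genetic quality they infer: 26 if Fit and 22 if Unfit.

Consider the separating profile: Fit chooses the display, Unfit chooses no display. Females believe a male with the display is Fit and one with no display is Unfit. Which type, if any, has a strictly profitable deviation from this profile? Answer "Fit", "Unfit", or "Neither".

The display pays 26; no display pays 22.
Fit: assigned the display, nets 26 − 2 = 24; deviating to no display nets 22.
Unfit: assigned no display, nets 22; deviating to the display nets 26 − 15 = 11.
Both types strictly prefer their assigned action; no profitable deviation.

Neither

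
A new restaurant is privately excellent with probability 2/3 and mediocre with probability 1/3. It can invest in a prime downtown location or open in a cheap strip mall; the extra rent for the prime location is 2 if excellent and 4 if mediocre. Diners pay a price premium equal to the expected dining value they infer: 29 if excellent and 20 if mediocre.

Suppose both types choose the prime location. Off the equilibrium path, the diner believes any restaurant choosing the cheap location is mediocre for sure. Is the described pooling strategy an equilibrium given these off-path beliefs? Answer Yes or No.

On path, the diner holds the prior and pays 2/3·29 + 1/3·20 = 26. Off path (the cheap location), believing mediocre, it pays 20.
excellent: the prime location nets 26 − 2 = 24; the cheap location nets 20. excellent stays.
mediocre: the prime location nets 26 − 4 = 22; the cheap location nets 20. mediocre stays.
No type deviates, so pooling is sustained.

Yes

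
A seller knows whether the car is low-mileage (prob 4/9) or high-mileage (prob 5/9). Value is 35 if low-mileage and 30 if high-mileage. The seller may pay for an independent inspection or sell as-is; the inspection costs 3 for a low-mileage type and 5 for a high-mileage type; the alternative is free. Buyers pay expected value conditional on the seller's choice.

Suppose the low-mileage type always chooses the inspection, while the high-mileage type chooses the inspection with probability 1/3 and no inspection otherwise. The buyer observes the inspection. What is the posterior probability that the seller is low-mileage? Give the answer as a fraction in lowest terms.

12/17

P(the inspection) = (4/9)·1 + (5/9)·(1/3) = 17/27.
By Bayes' rule, P(low-mileage | the inspection) = (4/9) / (17/27) = 12/17.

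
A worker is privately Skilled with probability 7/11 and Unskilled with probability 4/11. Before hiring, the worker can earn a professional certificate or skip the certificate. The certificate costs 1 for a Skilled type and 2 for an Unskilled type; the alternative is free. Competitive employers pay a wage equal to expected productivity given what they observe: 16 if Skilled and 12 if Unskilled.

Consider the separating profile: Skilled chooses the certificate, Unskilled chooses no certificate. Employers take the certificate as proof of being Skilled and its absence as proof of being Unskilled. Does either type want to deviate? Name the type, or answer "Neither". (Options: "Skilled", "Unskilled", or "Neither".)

Unskilled

The certificate pays 16; no certificate pays 12.
Skilled: assigned the certificate, nets 16 − 1 = 15; deviating to no certificate nets 12.
Unskilled: assigned no certificate, nets 12; deviating to the certificate nets 16 − 2 = 14.
The Unskilled type gains 2 by deviating.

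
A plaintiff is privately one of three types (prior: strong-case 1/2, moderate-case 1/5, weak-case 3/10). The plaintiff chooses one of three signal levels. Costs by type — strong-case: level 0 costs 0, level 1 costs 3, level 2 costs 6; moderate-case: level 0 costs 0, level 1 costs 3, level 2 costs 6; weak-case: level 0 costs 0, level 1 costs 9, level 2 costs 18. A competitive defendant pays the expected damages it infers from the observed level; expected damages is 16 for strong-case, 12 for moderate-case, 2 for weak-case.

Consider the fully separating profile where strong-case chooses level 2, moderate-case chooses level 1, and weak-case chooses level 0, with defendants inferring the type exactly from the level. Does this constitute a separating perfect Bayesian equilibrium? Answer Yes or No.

Separating settlements: level 2 → 16, level 1 → 12, level 0 → 2.
strong-case (assigned level 2): level 0: 2 − 0 = 2; level 1: 12 − 3 = 9; level 2: 16 − 6 = 10. strong-case stays.
moderate-case (assigned level 1): level 0: 2 − 0 = 2; level 1: 12 − 3 = 9; level 2: 16 − 6 = 10. moderate-case prefers level 2.
weak-case (assigned level 0): level 0: 2 − 0 = 2; level 1: 12 − 9 = 3; level 2: 16 − 18 = -2. weak-case prefers level 1.
At least one type deviates; the separating profile fails.

No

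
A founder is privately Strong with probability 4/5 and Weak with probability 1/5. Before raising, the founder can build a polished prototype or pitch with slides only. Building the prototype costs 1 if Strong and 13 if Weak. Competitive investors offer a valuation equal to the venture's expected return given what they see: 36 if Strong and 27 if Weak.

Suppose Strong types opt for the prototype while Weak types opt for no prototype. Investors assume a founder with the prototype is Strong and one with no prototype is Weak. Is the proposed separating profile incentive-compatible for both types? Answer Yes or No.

Under these beliefs, the prototype earns valuation 36 and no prototype earns valuation 27.
Strong: the prototype nets 36 − 1 = 35; no prototype nets 27. Strong prefers the prototype.
Weak: the prototype nets 36 − 13 = 23; no prototype nets 27. Weak prefers no prototype.
Neither type deviates, so the separating profile is an equilibrium.

Yes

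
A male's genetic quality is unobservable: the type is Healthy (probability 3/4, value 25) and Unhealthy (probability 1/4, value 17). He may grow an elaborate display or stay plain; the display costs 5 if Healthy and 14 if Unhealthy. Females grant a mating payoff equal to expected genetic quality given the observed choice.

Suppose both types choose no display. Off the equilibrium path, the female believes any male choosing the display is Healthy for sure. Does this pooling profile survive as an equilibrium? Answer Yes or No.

On path, the female holds the prior and pays 3/4·25 + 1/4·17 = 23. Off path (the display), believing Healthy, it pays 25.
Healthy: no display nets 23; the display nets 25 − 5 = 20. Healthy stays.
Unhealthy: no display nets 23; the display nets 25 − 14 = 11. Unhealthy stays.
No type deviates, so pooling is sustained.

Yes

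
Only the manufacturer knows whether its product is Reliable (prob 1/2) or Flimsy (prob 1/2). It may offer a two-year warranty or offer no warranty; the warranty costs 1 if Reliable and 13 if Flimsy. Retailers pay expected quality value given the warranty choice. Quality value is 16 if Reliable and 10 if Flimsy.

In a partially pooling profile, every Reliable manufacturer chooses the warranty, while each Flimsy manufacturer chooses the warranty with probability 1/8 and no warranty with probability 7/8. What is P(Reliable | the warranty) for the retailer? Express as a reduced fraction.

8/9

P(the warranty) = (1/2)·1 + (1/2)·(1/8) = 9/16.
By Bayes' rule, P(Reliable | the warranty) = (1/2) / (9/16) = 8/9.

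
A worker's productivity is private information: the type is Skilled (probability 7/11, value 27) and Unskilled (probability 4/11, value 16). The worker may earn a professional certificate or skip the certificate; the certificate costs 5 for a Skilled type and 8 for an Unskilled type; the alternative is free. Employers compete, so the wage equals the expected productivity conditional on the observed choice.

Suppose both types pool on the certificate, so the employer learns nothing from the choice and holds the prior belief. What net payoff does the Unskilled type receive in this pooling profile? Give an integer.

15

Pooled wage = 7/11·27 + 4/11·16 = 23.
Unskilled pays cost 8 for the certificate, so net payoff = 23 − 8 = 15.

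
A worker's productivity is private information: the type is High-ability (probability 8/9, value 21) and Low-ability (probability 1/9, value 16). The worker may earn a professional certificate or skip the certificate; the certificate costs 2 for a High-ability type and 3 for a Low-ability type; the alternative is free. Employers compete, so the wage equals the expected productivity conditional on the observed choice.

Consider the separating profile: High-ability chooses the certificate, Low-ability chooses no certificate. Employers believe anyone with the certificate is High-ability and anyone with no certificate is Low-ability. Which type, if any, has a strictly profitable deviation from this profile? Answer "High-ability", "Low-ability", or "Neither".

The certificate pays 21; no certificate pays 16.
High-ability: assigned the certificate, nets 21 − 2 = 19; deviating to no certificate nets 16.
Low-ability: assigned no certificate, nets 16; deviating to the certificate nets 21 − 3 = 18.
The Low-ability type gains 2 by deviating.

Low-ability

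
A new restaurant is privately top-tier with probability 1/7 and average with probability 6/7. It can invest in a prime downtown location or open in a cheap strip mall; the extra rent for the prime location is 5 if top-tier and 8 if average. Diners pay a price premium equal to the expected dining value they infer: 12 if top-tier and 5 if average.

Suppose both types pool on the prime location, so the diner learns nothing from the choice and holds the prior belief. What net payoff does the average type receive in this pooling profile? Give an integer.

-2

Pooled price premium = 1/7·12 + 6/7·5 = 6.
average pays cost 8 for the prime location, so net payoff = 6 − 8 = -2.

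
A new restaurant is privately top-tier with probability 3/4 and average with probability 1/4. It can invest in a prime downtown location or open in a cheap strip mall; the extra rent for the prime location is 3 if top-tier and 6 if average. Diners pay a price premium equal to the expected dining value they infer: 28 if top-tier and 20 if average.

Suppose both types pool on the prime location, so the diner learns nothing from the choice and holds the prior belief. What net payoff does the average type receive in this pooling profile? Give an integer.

Pooled price premium = 3/4·28 + 1/4·20 = 26.
average pays cost 6 for the prime location, so net payoff = 26 − 6 = 20.

20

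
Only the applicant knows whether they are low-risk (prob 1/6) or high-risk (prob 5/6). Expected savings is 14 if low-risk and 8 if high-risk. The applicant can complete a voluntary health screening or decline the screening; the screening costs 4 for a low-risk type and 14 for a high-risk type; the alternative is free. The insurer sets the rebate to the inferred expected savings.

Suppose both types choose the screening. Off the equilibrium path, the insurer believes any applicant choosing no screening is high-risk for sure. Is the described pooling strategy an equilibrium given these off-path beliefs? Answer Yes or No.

On path, the insurer holds the prior and pays 1/6·14 + 5/6·8 = 9. Off path (no screening), believing high-risk, it pays 8.
low-risk: the screening nets 9 − 4 = 5; no screening nets 8. low-risk would deviate.
high-risk: the screening nets 9 − 14 = -5; no screening nets 8. high-risk would deviate.
A type deviates, so pooling fails.

No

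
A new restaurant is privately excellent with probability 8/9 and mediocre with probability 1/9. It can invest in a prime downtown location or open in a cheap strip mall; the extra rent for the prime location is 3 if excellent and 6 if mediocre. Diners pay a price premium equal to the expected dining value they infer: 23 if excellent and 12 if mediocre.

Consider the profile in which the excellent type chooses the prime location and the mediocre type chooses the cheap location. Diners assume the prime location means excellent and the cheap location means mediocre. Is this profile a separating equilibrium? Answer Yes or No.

Under these beliefs, the prime location earns price premium 23 and the cheap location earns price premium 12.
excellent: the prime location nets 23 − 3 = 20; the cheap location nets 12. excellent prefers the prime location.
mediocre: the prime location nets 23 − 6 = 17; the cheap location nets 12. mediocre would deviate to the prime location.
mediocre has a profitable deviation, so the profile is not an equilibrium.

No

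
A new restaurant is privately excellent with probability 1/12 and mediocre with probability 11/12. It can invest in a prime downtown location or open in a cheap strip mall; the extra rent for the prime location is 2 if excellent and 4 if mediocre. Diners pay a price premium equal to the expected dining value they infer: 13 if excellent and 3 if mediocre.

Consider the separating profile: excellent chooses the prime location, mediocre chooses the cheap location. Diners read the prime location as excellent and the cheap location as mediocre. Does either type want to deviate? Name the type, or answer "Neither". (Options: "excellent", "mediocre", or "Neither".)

The prime location pays 13; the cheap location pays 3.
excellent: assigned the prime location, nets 13 − 2 = 11; deviating to the cheap location nets 3.
mediocre: assigned the cheap location, nets 3; deviating to the prime location nets 13 − 4 = 9.
The mediocre type gains 6 by deviating.

mediocre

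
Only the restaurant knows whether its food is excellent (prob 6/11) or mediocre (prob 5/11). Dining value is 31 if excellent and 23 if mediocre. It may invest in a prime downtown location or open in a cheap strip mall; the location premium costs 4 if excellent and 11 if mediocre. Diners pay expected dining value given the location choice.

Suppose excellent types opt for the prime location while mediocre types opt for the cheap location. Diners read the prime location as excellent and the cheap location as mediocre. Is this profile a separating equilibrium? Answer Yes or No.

Under these beliefs, the prime location earns price premium 31 and the cheap location earns price premium 23.
excellent: the prime location nets 31 − 4 = 27; the cheap location nets 23. excellent prefers the prime location.
mediocre: the prime location nets 31 − 11 = 20; the cheap location nets 23. mediocre prefers the cheap location.
Neither type deviates, so the separating profile is an equilibrium.

Yes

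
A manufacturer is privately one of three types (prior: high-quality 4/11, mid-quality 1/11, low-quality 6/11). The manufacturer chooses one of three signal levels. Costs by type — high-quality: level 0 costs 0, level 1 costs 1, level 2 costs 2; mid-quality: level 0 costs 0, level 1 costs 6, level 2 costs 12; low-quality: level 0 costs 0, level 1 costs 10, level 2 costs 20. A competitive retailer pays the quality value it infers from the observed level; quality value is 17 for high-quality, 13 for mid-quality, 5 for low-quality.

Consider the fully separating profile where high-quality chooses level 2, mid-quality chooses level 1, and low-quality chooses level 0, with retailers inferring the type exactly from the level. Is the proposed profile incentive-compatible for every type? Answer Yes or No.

Separating prices: level 2 → 17, level 1 → 13, level 0 → 5.
high-quality (assigned level 2): level 0: 5 − 0 = 5; level 1: 13 − 1 = 12; level 2: 17 − 2 = 15. high-quality stays.
mid-quality (assigned level 1): level 0: 5 − 0 = 5; level 1: 13 − 6 = 7; level 2: 17 − 12 = 5. mid-quality stays.
low-quality (assigned level 0): level 0: 5 − 0 = 5; level 1: 13 − 10 = 3; level 2: 17 − 20 = -3. low-quality stays.
Every type prefers its assigned level; separation holds.

Yes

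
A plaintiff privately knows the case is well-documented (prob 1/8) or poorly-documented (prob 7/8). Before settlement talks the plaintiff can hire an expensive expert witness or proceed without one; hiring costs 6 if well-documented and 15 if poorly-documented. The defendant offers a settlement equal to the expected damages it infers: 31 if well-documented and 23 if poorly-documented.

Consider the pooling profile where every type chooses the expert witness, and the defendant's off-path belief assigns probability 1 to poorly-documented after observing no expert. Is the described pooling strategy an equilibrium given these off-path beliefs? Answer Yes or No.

No

On path, the defendant holds the prior and pays 1/8·31 + 7/8·23 = 24. Off path (no expert), believing poorly-documented, it pays 23.
well-documented: the expert witness nets 24 − 6 = 18; no expert nets 23. well-documented would deviate.
poorly-documented: the expert witness nets 24 − 15 = 9; no expert nets 23. poorly-documented would deviate.
A type deviates, so pooling fails.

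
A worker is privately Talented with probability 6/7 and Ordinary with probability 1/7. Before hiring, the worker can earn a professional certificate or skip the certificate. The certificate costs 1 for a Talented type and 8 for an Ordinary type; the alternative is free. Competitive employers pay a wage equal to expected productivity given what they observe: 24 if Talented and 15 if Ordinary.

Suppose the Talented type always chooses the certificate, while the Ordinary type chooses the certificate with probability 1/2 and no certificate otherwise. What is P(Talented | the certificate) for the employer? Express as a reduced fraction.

12/13

P(the certificate) = (6/7)·1 + (1/7)·(1/2) = 13/14.
By Bayes' rule, P(Talented | the certificate) = (6/7) / (13/14) = 12/13.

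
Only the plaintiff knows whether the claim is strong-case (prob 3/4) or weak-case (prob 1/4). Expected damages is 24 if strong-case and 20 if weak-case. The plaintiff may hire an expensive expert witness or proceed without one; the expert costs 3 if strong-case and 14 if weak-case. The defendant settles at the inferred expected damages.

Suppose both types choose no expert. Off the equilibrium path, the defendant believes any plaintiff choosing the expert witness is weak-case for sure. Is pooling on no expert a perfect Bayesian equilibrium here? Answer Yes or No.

Yes

On path, the defendant holds the prior and pays 3/4·24 + 1/4·20 = 23. Off path (the expert witness), believing weak-case, it pays 20.
strong-case: no expert nets 23; the expert witness nets 20 − 3 = 17. strong-case stays.
weak-case: no expert nets 23; the expert witness nets 20 − 14 = 6. weak-case stays.
No type deviates, so pooling is sustained.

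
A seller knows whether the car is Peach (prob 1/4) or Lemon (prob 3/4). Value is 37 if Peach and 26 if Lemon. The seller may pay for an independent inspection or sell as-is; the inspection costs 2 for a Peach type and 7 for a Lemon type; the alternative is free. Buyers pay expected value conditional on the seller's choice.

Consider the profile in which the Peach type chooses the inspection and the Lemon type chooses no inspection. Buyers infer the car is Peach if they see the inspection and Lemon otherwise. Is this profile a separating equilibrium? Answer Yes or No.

Under these beliefs, the inspection earns price 37 and no inspection earns price 26.
Peach: the inspection nets 37 − 2 = 35; no inspection nets 26. Peach prefers the inspection.
Lemon: the inspection nets 37 − 7 = 30; no inspection nets 26. Lemon would deviate to the inspection.
Lemon has a profitable deviation, so the profile is not an equilibrium.

No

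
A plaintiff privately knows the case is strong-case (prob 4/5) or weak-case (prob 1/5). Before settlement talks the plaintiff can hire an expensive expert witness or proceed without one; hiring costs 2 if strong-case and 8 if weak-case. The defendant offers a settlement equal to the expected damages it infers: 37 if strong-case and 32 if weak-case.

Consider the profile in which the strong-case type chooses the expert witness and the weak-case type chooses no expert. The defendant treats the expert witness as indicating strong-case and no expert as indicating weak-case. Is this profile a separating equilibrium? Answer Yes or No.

Under these beliefs, the expert witness earns settlement 37 and no expert earns settlement 32.
strong-case: the expert witness nets 37 − 2 = 35; no expert nets 32. strong-case prefers the expert witness.
weak-case: the expert witness nets 37 − 8 = 29; no expert nets 32. weak-case prefers no expert.
Neither type deviates, so the separating profile is an equilibrium.

Yes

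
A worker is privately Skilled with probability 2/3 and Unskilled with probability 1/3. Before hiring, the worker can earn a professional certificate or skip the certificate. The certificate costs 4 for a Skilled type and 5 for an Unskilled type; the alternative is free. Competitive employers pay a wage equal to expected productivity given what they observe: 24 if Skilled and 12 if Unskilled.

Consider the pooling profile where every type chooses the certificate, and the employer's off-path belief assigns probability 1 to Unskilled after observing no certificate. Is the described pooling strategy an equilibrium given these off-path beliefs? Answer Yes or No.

On path, the employer holds the prior and pays 2/3·24 + 1/3·12 = 20. Off path (no certificate), believing Unskilled, it pays 12.
Skilled: the certificate nets 20 − 4 = 16; no certificate nets 12. Skilled stays.
Unskilled: the certificate nets 20 − 5 = 15; no certificate nets 12. Unskilled stays.
No type deviates, so pooling is sustained.

Yes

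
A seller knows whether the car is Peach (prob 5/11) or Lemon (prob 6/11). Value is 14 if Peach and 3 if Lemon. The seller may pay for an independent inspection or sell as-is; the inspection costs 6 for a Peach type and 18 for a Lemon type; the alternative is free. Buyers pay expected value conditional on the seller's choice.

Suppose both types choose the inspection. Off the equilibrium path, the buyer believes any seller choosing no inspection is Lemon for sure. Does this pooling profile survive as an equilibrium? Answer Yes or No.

On path, the buyer holds the prior and pays 5/11·14 + 6/11·3 = 8. Off path (no inspection), believing Lemon, it pays 3.
Peach: the inspection nets 8 − 6 = 2; no inspection nets 3. Peach would deviate.
Lemon: the inspection nets 8 − 18 = -10; no inspection nets 3. Lemon would deviate.
A type deviates, so pooling fails.

No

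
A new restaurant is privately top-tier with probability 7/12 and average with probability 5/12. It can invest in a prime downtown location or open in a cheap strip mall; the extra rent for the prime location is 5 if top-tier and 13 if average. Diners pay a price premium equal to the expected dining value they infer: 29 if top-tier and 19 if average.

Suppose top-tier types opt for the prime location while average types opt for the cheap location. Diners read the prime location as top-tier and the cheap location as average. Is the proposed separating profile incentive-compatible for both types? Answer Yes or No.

Under these beliefs, the prime location earns price premium 29 and the cheap location earns price premium 19.
top-tier: the prime location nets 29 − 5 = 24; the cheap location nets 19. top-tier prefers the prime location.
average: the prime location nets 29 − 13 = 16; the cheap location nets 19. average prefers the cheap location.
Neither type deviates, so the separating profile is an equilibrium.

Yes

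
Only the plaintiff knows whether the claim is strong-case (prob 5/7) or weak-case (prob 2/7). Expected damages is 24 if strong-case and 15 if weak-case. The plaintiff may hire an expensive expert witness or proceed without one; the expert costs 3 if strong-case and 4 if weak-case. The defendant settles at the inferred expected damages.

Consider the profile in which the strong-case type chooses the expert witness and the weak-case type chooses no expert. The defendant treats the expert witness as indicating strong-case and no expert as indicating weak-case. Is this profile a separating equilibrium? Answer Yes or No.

No

Under these beliefs, the expert witness earns settlement 24 and no expert earns settlement 15.
strong-case: the expert witness nets 24 − 3 = 21; no expert nets 15. strong-case prefers the expert witness.
weak-case: the expert witness nets 24 − 4 = 20; no expert nets 15. weak-case would deviate to the expert witness.
weak-case has a profitable deviation, so the profile is not an equilibrium.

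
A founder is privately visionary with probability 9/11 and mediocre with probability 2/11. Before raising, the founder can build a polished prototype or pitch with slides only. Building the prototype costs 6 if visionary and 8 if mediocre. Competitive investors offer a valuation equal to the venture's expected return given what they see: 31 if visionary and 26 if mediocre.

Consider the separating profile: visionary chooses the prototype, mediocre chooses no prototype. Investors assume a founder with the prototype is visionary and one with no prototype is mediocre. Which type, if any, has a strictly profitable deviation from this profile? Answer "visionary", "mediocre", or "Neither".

visionary

The prototype pays 31; no prototype pays 26.
visionary: assigned the prototype, nets 31 − 6 = 25; deviating to no prototype nets 26.
mediocre: assigned no prototype, nets 26; deviating to the prototype nets 31 − 8 = 23.
The visionary type gains 1 by deviating.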